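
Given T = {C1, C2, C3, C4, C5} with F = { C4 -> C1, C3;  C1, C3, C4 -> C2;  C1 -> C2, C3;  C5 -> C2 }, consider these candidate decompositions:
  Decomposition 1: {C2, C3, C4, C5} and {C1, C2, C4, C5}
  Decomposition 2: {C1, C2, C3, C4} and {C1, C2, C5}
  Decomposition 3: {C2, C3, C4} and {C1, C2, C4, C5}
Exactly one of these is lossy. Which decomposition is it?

Decomposition 1: common = {C2, C4, C5}, closure = {C1, C2, C3, C4, C5} → lossless.
Decomposition 2: common = {C1, C2}, closure = {C1, C2, C3} → lossy.
Decomposition 3: common = {C2, C4}, closure = {C1, C2, C3, C4} → lossless.

Decomposition 2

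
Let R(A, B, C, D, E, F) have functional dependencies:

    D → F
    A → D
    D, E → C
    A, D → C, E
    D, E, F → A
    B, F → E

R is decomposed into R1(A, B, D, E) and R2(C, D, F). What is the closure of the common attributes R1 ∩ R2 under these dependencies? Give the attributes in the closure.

R1 ∩ R2 = {D}.
D → F applies, adding F
Closure: {D, F}.

D, F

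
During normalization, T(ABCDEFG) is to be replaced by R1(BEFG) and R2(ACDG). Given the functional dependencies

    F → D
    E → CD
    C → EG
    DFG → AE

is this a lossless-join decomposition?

No

Common attributes: R1 ∩ R2 = {G}.
No dependency enlarges {G}, so (G)⁺ = {G}.
The closure contains neither all of R1 = {BEFG} nor all of R2 = {ACDG}, so the common attributes are not a superkey of either fragment. The join is lossy.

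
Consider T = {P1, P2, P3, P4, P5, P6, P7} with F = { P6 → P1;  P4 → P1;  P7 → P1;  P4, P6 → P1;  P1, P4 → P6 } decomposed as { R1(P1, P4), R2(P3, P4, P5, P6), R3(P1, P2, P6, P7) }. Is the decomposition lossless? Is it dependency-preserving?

lossy but dependency-preserving

Lossless test (chase): Rows 2 and 3 agree on P6; apply P6→P1 and equate their P1 entries. Rows 1 and 2 agree on P1, P4; apply P1, P4→P6 and equate their P6 entries. No row becomes fully distinguished — the join is lossy.
Dependency preservation: P4, P6 → P1; P1, P4 → P6 are not contained in any single fragment, but the restricted closure of each left-hand side across the fragments still reaches the right-hand side; the remaining FDs each lie inside some fragment. All dependencies are preserved.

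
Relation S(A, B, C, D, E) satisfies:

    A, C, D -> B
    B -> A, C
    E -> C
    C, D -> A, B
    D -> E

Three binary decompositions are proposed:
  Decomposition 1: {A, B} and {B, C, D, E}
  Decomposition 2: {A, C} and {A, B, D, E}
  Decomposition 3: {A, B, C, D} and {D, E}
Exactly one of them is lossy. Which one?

Decomposition 1: common = {B}, closure = {A, B, C} → lossless.
Decomposition 2: common = {A}, closure = {A} → lossy.
Decomposition 3: common = {D}, closure = {A, B, C, D, E} → lossless.

Decomposition 2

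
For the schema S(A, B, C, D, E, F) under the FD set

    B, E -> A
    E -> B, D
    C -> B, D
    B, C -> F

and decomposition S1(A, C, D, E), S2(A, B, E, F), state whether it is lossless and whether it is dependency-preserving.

Lossless test: (A, E)⁺ = {A, B, D, E}, which is a superkey of neither fragment — lossy.
Dependency preservation: the restricted closure of {C} across the fragments never reaches {B, D}, so C → B, D cannot be enforced without a join — not preserved.

lossy and not dependency-preserving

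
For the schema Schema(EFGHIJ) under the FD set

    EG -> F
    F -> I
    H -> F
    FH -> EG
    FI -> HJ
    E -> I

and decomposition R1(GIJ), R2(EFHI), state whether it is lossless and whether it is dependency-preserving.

Lossless test: (I)⁺ = {I}, which is a superkey of neither fragment — lossy.
Dependency preservation: the restricted closure of {EG} across the fragments never reaches {F}, so EG → F cannot be enforced without a join — not preserved.

lossy and not dependency-preserving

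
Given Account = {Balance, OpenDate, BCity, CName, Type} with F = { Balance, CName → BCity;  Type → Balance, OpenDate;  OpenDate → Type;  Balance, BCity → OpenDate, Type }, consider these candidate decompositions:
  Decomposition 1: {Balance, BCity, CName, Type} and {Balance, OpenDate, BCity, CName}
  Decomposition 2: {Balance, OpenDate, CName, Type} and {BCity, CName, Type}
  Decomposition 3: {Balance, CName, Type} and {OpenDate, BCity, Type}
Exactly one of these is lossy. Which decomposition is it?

Decomposition 3

Decomposition 1: common = {Balance, BCity, CName}, closure = {Balance, OpenDate, BCity, CName, Type} → lossless.
Decomposition 2: common = {CName, Type}, closure = {Balance, OpenDate, BCity, CName, Type} → lossless.
Decomposition 3: common = {Type}, closure = {Balance, OpenDate, Type} → lossy.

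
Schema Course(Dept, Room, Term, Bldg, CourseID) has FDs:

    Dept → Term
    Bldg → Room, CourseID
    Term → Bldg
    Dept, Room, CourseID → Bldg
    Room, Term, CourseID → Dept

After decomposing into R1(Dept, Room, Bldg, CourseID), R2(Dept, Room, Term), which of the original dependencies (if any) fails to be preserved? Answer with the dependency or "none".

none

Dept → Term lies within R2.
Bldg → Room, CourseID lies within R1.
Term → Bldg: restricted closure across fragments reaches Bldg.
Dept, Room, CourseID → Bldg lies within R1.
Room, Term, CourseID → Dept: restricted closure across fragments reaches Dept.
Every dependency is enforceable on the fragments, so the decomposition is dependency-preserving.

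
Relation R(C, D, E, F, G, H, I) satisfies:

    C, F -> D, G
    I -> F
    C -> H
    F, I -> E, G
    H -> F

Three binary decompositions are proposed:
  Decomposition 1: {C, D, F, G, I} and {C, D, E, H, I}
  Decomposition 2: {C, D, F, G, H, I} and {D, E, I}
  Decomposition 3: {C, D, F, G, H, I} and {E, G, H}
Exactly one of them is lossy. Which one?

Decomposition 1: common = {C, D, I}, closure = {C, D, E, F, G, H, I} → lossless.
Decomposition 2: common = {D, I}, closure = {D, E, F, G, I} → lossless.
Decomposition 3: common = {G, H}, closure = {F, G, H} → lossy.

Decomposition 3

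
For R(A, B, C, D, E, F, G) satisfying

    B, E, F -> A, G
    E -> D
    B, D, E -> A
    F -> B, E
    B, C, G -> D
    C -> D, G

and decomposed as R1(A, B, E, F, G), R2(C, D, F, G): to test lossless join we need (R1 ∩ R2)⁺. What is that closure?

R1 ∩ R2 = {F, G}.
F → B, E applies, adding B, E
B, E, F → A, G applies, adding A
E → D applies, adding D
Closure: {A, B, D, E, F, G}.

A, B, D, E, F, G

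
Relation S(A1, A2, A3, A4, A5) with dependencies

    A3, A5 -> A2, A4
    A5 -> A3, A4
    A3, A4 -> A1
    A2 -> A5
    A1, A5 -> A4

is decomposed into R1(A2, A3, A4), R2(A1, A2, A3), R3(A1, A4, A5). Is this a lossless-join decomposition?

No

Chase test. Columns are A1, A2, A3, A4, A5; row i has aⱼ where attribute j ∈ Ri, else bᵢⱼ.
Initial tableau (one row per fragment):
  row 1: b11 a2 a3 a4 b15
  row 2: a1 a2 a3 b24 b25
  row 3: a1 b32 b33 a4 a5
Rows 1 and 2 agree on A2; apply A2→A5 and equate their A5 entries.
Rows 1 and 2 agree on A3, A5; apply A3, A5→A2, A4 and equate their A2, A4 entries.
Rows 1 and 2 agree on A3, A4; apply A3, A4→A1 and equate their A1 entries.
No row becomes fully distinguished — the join is lossy.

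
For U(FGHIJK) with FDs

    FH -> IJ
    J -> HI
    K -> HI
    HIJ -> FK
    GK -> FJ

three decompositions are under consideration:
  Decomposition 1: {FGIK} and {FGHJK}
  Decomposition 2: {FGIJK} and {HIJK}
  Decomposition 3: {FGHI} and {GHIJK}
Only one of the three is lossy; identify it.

Decomposition 1: common = {FGK}, closure = {FGHIJK} → lossless.
Decomposition 2: common = {IJK}, closure = {FHIJK} → lossless.
Decomposition 3: common = {GHI}, closure = {GHI} → lossy.

Decomposition 3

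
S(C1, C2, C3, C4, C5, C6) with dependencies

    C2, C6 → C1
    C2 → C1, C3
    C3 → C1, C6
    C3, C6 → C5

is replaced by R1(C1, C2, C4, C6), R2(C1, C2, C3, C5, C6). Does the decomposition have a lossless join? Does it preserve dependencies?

Lossless test: (C1, C2, C6)⁺ = {C1, C2, C3, C5, C6}, which contains all of one fragment — lossless.
Dependency preservation: every FD's attributes lie within a single fragment, so each can be enforced locally — preserved.

lossless and dependency-preserving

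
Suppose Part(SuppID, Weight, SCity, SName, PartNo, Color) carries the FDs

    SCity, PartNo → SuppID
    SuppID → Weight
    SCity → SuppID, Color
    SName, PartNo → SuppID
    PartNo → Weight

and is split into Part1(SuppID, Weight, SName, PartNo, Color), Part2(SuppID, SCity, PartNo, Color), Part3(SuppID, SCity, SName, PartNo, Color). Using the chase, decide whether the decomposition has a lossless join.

Chase test. Columns are SuppID, Weight, SCity, SName, PartNo, Color; row i has aⱼ where attribute j ∈ Parti, else bᵢⱼ.
Initial tableau (one row per fragment):
  row 1: a1 a2 b13 a4 a5 a6
  row 2: a1 b22 a3 b24 a5 a6
  row 3: a1 b32 a3 a4 a5 a6
Rows 1 and 2 agree on SuppID; apply SuppID→Weight and equate their Weight entries.
Rows 1 and 3 agree on SuppID; apply SuppID→Weight and equate their Weight entries.
Row 3 is now all distinguished symbols — the join is lossless.

Yes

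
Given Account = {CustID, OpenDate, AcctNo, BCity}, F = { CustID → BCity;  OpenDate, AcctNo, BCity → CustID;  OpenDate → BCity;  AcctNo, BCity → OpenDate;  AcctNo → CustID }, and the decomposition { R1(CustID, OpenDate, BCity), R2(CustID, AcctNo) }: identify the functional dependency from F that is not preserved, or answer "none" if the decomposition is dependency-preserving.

Check AcctNo, BCity → OpenDate: no single fragment contains all of {OpenDate, AcctNo, BCity}, and the restricted closure of {AcctNo, BCity} across the fragments never reaches {OpenDate}.
CustID → BCity is preserved.
OpenDate, AcctNo, BCity → CustID is preserved.
OpenDate → BCity is preserved.
AcctNo → CustID is preserved.

AcctNo, BCity → OpenDate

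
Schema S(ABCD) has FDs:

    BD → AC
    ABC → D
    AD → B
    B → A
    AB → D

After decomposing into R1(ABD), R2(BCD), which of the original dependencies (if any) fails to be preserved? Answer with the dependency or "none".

BD → AC: restricted closure across fragments reaches AC.
ABC → D: restricted closure across fragments reaches D.
AD → B lies within R1.
B → A lies within R1.
AB → D lies within R1.
Every dependency is enforceable on the fragments, so the decomposition is dependency-preserving.

none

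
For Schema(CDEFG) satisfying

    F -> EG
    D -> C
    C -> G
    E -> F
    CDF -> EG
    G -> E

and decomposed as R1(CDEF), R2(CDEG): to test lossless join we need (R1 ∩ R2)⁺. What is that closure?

CDEFG

R1 ∩ R2 = {CDE}.
C → G applies, adding G
E → F applies, adding F
Closure: {CDEFG}.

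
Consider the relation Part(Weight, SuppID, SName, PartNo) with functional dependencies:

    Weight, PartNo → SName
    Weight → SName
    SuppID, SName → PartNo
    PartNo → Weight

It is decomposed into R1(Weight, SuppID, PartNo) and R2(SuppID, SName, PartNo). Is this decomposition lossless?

Common attributes: R1 ∩ R2 = {SuppID, PartNo}.
Closure of {SuppID, PartNo}: PartNo → Weight applies, adding Weight; Weight, PartNo → SName applies, adding SName. So (SuppID, PartNo)⁺ = {Weight, SuppID, SName, PartNo}.
This closure contains every attribute of R1, so R1 ∩ R2 → R1. The join is lossless.

Yes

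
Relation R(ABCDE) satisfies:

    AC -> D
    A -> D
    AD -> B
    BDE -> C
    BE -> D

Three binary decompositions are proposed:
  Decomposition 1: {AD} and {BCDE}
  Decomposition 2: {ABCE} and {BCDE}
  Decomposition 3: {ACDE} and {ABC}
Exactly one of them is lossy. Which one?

Decomposition 1

Decomposition 1: common = {D}, closure = {D} → lossy.
Decomposition 2: common = {BCE}, closure = {BCDE} → lossless.
Decomposition 3: common = {AC}, closure = {ABCD} → lossless.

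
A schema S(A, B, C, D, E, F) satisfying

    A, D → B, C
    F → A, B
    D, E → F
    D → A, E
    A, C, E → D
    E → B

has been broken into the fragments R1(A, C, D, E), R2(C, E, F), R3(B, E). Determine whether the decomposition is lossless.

No

Chase test. Columns are A, B, C, D, E, F; row i has aⱼ where attribute j ∈ Ri, else bᵢⱼ.
Initial tableau (one row per fragment):
  row 1: a1 b12 a3 a4 a5 b16
  row 2: b21 b22 a3 b24 a5 a6
  row 3: b31 a2 b33 b34 a5 b36
Rows 1 and 2 agree on E; apply E→B and equate their B entries.
Rows 1 and 3 agree on E; apply E→B and equate their B entries.
No row becomes fully distinguished — the join is lossy.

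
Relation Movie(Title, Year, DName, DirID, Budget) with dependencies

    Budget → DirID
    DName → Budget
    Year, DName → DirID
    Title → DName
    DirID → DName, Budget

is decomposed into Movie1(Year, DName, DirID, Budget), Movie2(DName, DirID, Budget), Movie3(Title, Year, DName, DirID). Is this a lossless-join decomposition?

Chase test. Columns are Title, Year, DName, DirID, Budget; row i has aⱼ where attribute j ∈ Moviei, else bᵢⱼ.
Initial tableau (one row per fragment):
  row 1: b11 a2 a3 a4 a5
  row 2: b21 b22 a3 a4 a5
  row 3: a1 a2 a3 a4 b35
Rows 1 and 3 agree on DName; apply DName→Budget and equate their Budget entries.
Row 3 is now all distinguished symbols — the join is lossless.

Yes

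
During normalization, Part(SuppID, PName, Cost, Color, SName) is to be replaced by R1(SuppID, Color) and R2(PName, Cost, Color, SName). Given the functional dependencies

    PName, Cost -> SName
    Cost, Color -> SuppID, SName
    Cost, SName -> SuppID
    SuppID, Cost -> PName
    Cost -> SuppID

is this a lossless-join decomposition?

Common attributes: R1 ∩ R2 = {Color}.
No dependency enlarges {Color}, so (Color)⁺ = {Color}.
The closure contains neither all of R1 = {SuppID, Color} nor all of R2 = {PName, Cost, Color, SName}, so the common attributes are not a superkey of either fragment. The join is lossy.

No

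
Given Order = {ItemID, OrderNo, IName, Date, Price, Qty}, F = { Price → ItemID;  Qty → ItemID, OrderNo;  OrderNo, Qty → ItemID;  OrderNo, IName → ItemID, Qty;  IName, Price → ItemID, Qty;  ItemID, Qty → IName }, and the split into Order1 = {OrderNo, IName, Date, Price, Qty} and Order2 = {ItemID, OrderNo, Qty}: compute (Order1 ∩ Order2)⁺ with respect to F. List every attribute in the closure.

Order1 ∩ Order2 = {OrderNo, Qty}.
Qty → ItemID, OrderNo applies, adding ItemID
ItemID, Qty → IName applies, adding IName
Closure: {ItemID, OrderNo, IName, Qty}.

ItemID, OrderNo, IName, Qty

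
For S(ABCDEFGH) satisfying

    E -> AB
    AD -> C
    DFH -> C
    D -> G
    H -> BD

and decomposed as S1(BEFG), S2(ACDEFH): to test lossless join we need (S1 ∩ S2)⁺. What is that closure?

ABEF

S1 ∩ S2 = {EF}.
E → AB applies, adding AB
Closure: {ABEF}.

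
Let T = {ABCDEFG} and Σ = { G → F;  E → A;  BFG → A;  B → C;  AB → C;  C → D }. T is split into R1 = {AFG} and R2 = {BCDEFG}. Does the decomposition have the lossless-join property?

Common attributes: R1 ∩ R2 = {FG}.
No dependency enlarges {FG}, so (FG)⁺ = {FG}.
The closure contains neither all of R1 = {AFG} nor all of R2 = {BCDEFG}, so the common attributes are not a superkey of either fragment. The join is lossy.

No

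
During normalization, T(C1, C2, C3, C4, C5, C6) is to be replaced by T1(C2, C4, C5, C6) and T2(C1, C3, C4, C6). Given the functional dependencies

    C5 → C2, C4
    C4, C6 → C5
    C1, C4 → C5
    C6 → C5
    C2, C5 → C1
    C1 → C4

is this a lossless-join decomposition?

Yes

Common attributes: T1 ∩ T2 = {C4, C6}.
Closure of {C4, C6}: C4, C6 → C5 applies, adding C5; C5 → C2, C4 applies, adding C2; C2, C5 → C1 applies, adding C1. So (C4, C6)⁺ = {C1, C2, C4, C5, C6}.
This closure contains every attribute of T1, so T1 ∩ T2 → T1. The join is lossless.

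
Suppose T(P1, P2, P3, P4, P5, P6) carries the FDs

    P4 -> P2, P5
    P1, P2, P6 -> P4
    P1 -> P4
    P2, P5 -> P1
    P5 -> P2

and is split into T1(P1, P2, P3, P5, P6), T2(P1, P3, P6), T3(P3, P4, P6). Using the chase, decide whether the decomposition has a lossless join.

No

Chase test. Columns are P1, P2, P3, P4, P5, P6; row i has aⱼ where attribute j ∈ Ti, else bᵢⱼ.
Initial tableau (one row per fragment):
  row 1: a1 a2 a3 b14 a5 a6
  row 2: a1 b22 a3 b24 b25 a6
  row 3: b31 b32 a3 a4 b35 a6
Rows 1 and 2 agree on P1; apply P1→P4 and equate their P4 entries.
Rows 1 and 2 agree on P4; apply P4→P2, P5 and equate their P2, P5 entries.
No row becomes fully distinguished — the join is lossy.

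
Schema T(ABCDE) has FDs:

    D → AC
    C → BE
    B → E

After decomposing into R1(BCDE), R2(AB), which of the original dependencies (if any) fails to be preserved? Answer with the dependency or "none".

D → AC

Check D → AC: no single fragment contains all of {ACD}, and the restricted closure of {D} across the fragments never reaches {AC}.
C → BE is preserved.
B → E is preserved.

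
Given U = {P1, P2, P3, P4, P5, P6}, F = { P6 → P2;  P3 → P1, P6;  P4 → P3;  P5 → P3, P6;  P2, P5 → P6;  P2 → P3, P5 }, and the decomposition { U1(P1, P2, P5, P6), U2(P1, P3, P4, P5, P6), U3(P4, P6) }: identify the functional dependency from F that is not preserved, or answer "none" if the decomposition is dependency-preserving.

P6 → P2 lies within U1.
P3 → P1, P6 lies within U2.
P4 → P3 lies within U2.
P5 → P3, P6 lies within U2.
P2, P5 → P6 lies within U1.
P2 → P3, P5: restricted closure across fragments reaches P3, P5.
Every dependency is enforceable on the fragments, so the decomposition is dependency-preserving.

none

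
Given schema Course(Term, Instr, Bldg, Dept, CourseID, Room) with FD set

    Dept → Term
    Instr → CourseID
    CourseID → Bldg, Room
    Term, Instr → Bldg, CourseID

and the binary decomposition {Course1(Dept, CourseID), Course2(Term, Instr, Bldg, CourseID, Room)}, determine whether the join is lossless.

Common attributes: Course1 ∩ Course2 = {CourseID}.
Closure of {CourseID}: CourseID → Bldg, Room applies, adding Bldg, Room. So (CourseID)⁺ = {Bldg, CourseID, Room}.
The closure contains neither all of Course1 = {Dept, CourseID} nor all of Course2 = {Term, Instr, Bldg, CourseID, Room}, so the common attributes are not a superkey of either fragment. The join is lossy.

No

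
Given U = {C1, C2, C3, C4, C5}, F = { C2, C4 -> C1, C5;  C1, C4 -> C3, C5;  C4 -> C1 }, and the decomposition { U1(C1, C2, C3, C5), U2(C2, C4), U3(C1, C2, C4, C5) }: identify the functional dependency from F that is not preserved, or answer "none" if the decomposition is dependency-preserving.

Check C1, C4 → C3, C5: no single fragment contains all of {C1, C3, C4, C5}, and the restricted closure of {C1, C4} across the fragments never reaches {C3, C5}.
C2, C4 → C1, C5 is preserved.
C4 → C1 is preserved.

C1, C4 -> C3, C5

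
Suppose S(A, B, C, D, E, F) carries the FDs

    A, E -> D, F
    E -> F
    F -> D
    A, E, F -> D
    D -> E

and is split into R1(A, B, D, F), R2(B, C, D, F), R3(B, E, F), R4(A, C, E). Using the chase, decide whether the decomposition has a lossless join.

Chase test. Columns are A, B, C, D, E, F; row i has aⱼ where attribute j ∈ Ri, else bᵢⱼ.
Initial tableau (one row per fragment):
  row 1: a1 a2 b13 a4 b15 a6
  row 2: b21 a2 a3 a4 b25 a6
  row 3: b31 a2 b33 b34 a5 a6
  row 4: a1 b42 a3 b44 a5 b46
Rows 3 and 4 agree on E; apply E→F and equate their F entries.
Rows 1 and 3 agree on F; apply F→D and equate their D entries.
Rows 1 and 4 agree on F; apply F→D and equate their D entries.
Rows 1 and 2 agree on D; apply D→E and equate their E entries.
Rows 1 and 3 agree on D; apply D→E and equate their E entries.
No row becomes fully distinguished — the join is lossy.

No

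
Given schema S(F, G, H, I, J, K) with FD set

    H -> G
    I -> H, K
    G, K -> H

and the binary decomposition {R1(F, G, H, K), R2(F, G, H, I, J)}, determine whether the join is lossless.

Common attributes: R1 ∩ R2 = {F, G, H}.
No dependency enlarges {F, G, H}, so (F, G, H)⁺ = {F, G, H}.
The closure contains neither all of R1 = {F, G, H, K} nor all of R2 = {F, G, H, I, J}, so the common attributes are not a superkey of either fragment. The join is lossy.

No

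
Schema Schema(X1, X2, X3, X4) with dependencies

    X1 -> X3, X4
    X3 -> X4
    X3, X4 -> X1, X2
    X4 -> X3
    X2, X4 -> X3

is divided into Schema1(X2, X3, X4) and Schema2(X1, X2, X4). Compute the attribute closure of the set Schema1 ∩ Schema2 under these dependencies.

Schema1 ∩ Schema2 = {X2, X4}.
X4 → X3 applies, adding X3
X3, X4 → X1, X2 applies, adding X1
Closure: {X1, X2, X3, X4}.

X1, X2, X3, X4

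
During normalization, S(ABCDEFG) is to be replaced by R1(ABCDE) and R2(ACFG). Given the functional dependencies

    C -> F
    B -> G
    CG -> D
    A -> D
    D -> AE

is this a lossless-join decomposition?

Common attributes: R1 ∩ R2 = {AC}.
Closure of {AC}: C → F applies, adding F; A → D applies, adding D; D → AE applies, adding E. So (AC)⁺ = {ACDEF}.
The closure contains neither all of R1 = {ABCDE} nor all of R2 = {ACFG}, so the common attributes are not a superkey of either fragment. The join is lossy.

No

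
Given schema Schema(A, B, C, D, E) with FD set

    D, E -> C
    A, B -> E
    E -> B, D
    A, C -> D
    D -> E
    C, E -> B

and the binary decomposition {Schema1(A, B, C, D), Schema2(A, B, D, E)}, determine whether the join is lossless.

Yes

Common attributes: Schema1 ∩ Schema2 = {A, B, D}.
Closure of {A, B, D}: A, B → E applies, adding E; D, E → C applies, adding C. So (A, B, D)⁺ = {A, B, C, D, E}.
This closure contains every attribute of Schema1, so Schema1 ∩ Schema2 → Schema1. The join is lossless.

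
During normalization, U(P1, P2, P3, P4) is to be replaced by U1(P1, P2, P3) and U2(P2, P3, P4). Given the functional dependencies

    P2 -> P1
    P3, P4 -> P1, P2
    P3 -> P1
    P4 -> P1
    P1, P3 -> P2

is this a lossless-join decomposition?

Common attributes: U1 ∩ U2 = {P2, P3}.
Closure of {P2, P3}: P2 → P1 applies, adding P1. So (P2, P3)⁺ = {P1, P2, P3}.
This closure contains every attribute of U1, so U1 ∩ U2 → U1. The join is lossless.

Yes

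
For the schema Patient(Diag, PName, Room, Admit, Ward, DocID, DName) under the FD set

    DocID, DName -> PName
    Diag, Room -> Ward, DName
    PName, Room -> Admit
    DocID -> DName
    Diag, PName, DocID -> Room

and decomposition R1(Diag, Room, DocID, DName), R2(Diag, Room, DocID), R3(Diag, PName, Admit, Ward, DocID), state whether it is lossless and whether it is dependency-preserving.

Lossless test (chase): Rows 1 and 2 agree on Diag, Room; apply Diag, Room→Ward, DName and equate their Ward, DName entries. Rows 1 and 3 agree on DocID; apply DocID→DName and equate their DName entries. Rows 1 and 2 agree on DocID, DName; apply DocID, DName→PName and equate their PName entries. Rows 1 and 3 agree on DocID, DName; apply DocID, DName→PName and equate their PName entries. Rows 1 and 2 agree on PName, Room; apply PName, Room→Admit and equate their Admit entries. Rows 1 and 3 agree on Diag, PName, DocID; apply Diag, PName, DocID→Room and equate their Room entries. Rows 1 and 3 agree on Diag, Room; apply Diag, Room→Ward, DName and equate their Ward, DName entries. Rows 1 and 3 agree on PName, Room; apply PName, Room→Admit and equate their Admit entries. Row 1 is now all distinguished symbols — the join is lossless.
Dependency preservation: the restricted closure of {Diag, Room} across the fragments never reaches {Ward, DName}, so Diag, Room → Ward, DName cannot be enforced without a join — not preserved.

lossless but not dependency-preserving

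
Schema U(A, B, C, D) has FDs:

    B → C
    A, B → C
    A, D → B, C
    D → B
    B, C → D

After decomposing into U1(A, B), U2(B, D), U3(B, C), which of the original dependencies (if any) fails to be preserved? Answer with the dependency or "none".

B → C lies within U3.
A, B → C: restricted closure across fragments reaches C.
A, D → B, C: restricted closure across fragments reaches B, C.
D → B lies within U2.
B, C → D: restricted closure across fragments reaches D.
Every dependency is enforceable on the fragments, so the decomposition is dependency-preserving.

none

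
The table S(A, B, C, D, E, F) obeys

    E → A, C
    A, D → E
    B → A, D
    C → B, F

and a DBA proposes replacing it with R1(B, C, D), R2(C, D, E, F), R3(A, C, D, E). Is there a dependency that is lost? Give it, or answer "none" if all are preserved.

none

E → A, C lies within R3.
A, D → E lies within R3.
B → A, D: restricted closure across fragments reaches A, D.
C → B, F: restricted closure across fragments reaches B, F.
Every dependency is enforceable on the fragments, so the decomposition is dependency-preserving.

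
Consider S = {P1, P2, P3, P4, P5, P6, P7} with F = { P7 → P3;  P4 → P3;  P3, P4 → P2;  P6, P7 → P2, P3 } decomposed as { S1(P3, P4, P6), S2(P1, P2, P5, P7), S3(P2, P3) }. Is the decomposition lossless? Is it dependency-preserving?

Lossless test (chase): applying each FD to every pair of rows produces no changes in the tableau, so no row becomes fully distinguished — the join is lossy.
Dependency preservation: the restricted closure of {P7} across the fragments never reaches {P3}, so P7 → P3 cannot be enforced without a join — not preserved.

lossy and not dependency-preserving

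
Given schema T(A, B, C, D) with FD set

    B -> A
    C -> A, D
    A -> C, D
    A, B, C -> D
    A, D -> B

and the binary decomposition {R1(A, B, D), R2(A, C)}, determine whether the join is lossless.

Common attributes: R1 ∩ R2 = {A}.
Closure of {A}: A → C, D applies, adding C, D; A, D → B applies, adding B. So (A)⁺ = {A, B, C, D}.
This closure contains every attribute of R1, so R1 ∩ R2 → R1. The join is lossless.

Yes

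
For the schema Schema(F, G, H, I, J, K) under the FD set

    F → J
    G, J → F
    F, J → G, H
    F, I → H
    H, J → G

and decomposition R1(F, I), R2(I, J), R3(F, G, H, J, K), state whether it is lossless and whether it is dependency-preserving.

Lossless test (chase): Rows 1 and 3 agree on F; apply F→J and equate their J entries. Rows 1 and 3 agree on F, J; apply F, J→G, H and equate their G, H entries. No row becomes fully distinguished — the join is lossy.
Dependency preservation: F, I → H is not contained in any single fragment, but the restricted closure of its left-hand side across the fragments still reaches the right-hand side; the remaining FDs each lie inside some fragment. All dependencies are preserved.

lossy but dependency-preserving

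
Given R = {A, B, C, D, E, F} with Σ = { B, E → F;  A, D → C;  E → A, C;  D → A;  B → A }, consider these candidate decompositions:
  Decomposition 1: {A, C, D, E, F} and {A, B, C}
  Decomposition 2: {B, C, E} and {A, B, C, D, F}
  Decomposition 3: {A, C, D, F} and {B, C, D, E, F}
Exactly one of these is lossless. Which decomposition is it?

Decomposition 1: common = {A, C}, closure = {A, C} → lossy.
Decomposition 2: common = {B, C}, closure = {A, B, C} → lossy.
Decomposition 3: common = {C, D, F}, closure = {A, C, D, F} → lossless.

Decomposition 3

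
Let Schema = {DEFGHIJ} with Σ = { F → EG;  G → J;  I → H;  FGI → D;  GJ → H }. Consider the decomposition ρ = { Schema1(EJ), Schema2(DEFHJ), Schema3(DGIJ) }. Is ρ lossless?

Chase test. Columns are DEFGHIJ; row i has aⱼ where attribute j ∈ Schemai, else bᵢⱼ.
Initial tableau (one row per fragment):
  row 1: b11 a2 b13 b14 b15 b16 a7
  row 2: a1 a2 a3 b24 a5 b26 a7
  row 3: a1 b32 b33 a4 b35 a6 a7
No row becomes fully distinguished — the join is lossy.

No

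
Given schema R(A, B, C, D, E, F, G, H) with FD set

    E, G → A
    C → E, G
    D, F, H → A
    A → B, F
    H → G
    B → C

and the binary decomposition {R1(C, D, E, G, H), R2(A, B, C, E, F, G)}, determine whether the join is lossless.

Common attributes: R1 ∩ R2 = {C, E, G}.
Closure of {C, E, G}: E, G → A applies, adding A; A → B, F applies, adding B, F. So (C, E, G)⁺ = {A, B, C, E, F, G}.
This closure contains every attribute of R2, so R1 ∩ R2 → R2. The join is lossless.

Yes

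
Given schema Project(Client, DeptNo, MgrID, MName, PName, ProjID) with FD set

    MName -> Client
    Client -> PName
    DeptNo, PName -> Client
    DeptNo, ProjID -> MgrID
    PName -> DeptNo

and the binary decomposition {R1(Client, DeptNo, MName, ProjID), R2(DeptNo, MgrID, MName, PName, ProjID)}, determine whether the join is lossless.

Yes

Common attributes: R1 ∩ R2 = {DeptNo, MName, ProjID}.
Closure of {DeptNo, MName, ProjID}: MName → Client applies, adding Client; Client → PName applies, adding PName; DeptNo, ProjID → MgrID applies, adding MgrID. So (DeptNo, MName, ProjID)⁺ = {Client, DeptNo, MgrID, MName, PName, ProjID}.
This closure contains every attribute of R1, so R1 ∩ R2 → R1. The join is lossless.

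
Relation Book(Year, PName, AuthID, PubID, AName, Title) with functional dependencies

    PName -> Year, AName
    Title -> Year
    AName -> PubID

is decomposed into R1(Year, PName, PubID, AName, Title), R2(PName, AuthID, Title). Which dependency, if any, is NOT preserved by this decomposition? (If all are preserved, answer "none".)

none

PName → Year, AName lies within R1.
Title → Year lies within R1.
AName → PubID lies within R1.
Every dependency is enforceable on the fragments, so the decomposition is dependency-preserving.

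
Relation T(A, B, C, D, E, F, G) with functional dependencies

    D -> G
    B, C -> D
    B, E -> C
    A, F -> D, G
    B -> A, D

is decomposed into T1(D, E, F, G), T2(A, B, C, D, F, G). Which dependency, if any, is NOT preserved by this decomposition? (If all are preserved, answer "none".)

Check B, E → C: no single fragment contains all of {B, C, E}, and the restricted closure of {B, E} across the fragments never reaches {C}.
D → G is preserved.
B, C → D is preserved.
A, F → D, G is preserved.
B → A, D is preserved.

B, E -> C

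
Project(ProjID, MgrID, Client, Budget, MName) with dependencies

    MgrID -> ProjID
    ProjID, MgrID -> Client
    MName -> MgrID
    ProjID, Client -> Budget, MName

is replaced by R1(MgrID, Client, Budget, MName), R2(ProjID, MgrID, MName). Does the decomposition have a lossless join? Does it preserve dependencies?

lossless but not dependency-preserving

Lossless test: (MgrID, MName)⁺ = {ProjID, MgrID, Client, Budget, MName}, which contains all of one fragment — lossless.
Dependency preservation: the restricted closure of {ProjID, Client} across the fragments never reaches {Budget, MName}, so ProjID, Client → Budget, MName cannot be enforced without a join — not preserved.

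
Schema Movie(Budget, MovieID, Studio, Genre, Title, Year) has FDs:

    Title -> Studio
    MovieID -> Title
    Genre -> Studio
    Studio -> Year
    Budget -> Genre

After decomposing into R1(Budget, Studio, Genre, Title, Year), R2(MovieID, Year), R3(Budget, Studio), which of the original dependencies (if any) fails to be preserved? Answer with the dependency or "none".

Check MovieID → Title: no single fragment contains all of {MovieID, Title}, and the restricted closure of {MovieID} across the fragments never reaches {Title}.
Title → Studio is preserved.
Genre → Studio is preserved.
Studio → Year is preserved.
Budget → Genre is preserved.

MovieID -> Title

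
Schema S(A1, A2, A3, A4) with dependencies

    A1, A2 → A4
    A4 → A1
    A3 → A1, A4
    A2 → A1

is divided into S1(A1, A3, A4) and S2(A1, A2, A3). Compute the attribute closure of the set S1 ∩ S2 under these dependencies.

S1 ∩ S2 = {A1, A3}.
A3 → A1, A4 applies, adding A4
Closure: {A1, A3, A4}.

A1, A3, A4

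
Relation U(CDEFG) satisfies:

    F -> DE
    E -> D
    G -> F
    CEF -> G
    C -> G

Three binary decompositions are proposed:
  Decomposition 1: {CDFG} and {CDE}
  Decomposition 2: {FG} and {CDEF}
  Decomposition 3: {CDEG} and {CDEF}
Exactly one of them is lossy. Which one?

Decomposition 2

Decomposition 1: common = {CD}, closure = {CDEFG} → lossless.
Decomposition 2: common = {F}, closure = {DEF} → lossy.
Decomposition 3: common = {CDE}, closure = {CDEFG} → lossless.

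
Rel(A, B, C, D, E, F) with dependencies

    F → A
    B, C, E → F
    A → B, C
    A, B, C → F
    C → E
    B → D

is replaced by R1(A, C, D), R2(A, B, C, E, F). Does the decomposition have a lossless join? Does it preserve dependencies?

Lossless test: (A, C)⁺ = {A, B, C, D, E, F}, which contains all of one fragment — lossless.
Dependency preservation: the restricted closure of {B} across the fragments never reaches {D}, so B → D cannot be enforced without a join — not preserved.

lossless but not dependency-preserving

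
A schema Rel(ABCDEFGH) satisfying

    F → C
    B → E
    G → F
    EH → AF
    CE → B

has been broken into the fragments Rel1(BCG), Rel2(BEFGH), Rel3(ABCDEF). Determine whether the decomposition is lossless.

No

Chase test. Columns are ABCDEFGH; row i has aⱼ where attribute j ∈ Reli, else bᵢⱼ.
Initial tableau (one row per fragment):
  row 1: b11 a2 a3 b14 b15 b16 a7 b18
  row 2: b21 a2 b23 b24 a5 a6 a7 a8
  row 3: a1 a2 a3 a4 a5 a6 b37 b38
Rows 2 and 3 agree on F; apply F→C and equate their C entries.
Rows 1 and 2 agree on B; apply B→E and equate their E entries.
Rows 1 and 2 agree on G; apply G→F and equate their F entries.
No row becomes fully distinguished — the join is lossy.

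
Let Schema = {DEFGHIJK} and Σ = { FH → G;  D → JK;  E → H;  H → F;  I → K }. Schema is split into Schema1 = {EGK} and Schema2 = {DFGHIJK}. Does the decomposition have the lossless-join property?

No

Common attributes: Schema1 ∩ Schema2 = {GK}.
No dependency enlarges {GK}, so (GK)⁺ = {GK}.
The closure contains neither all of Schema1 = {EGK} nor all of Schema2 = {DFGHIJK}, so the common attributes are not a superkey of either fragment. The join is lossy.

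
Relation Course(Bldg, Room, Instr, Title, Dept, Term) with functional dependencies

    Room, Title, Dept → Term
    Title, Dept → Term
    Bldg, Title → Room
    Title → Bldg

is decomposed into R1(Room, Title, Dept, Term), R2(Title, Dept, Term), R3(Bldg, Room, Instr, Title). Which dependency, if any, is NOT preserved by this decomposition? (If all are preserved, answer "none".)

Room, Title, Dept → Term lies within R1.
Title, Dept → Term lies within R1.
Bldg, Title → Room lies within R3.
Title → Bldg lies within R3.
Every dependency is enforceable on the fragments, so the decomposition is dependency-preserving.

none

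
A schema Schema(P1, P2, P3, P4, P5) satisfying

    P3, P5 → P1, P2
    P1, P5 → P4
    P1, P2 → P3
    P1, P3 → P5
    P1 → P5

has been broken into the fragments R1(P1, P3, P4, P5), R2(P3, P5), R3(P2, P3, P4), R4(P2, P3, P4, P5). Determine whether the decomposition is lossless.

Chase test. Columns are P1, P2, P3, P4, P5; row i has aⱼ where attribute j ∈ Ri, else bᵢⱼ.
Initial tableau (one row per fragment):
  row 1: a1 b12 a3 a4 a5
  row 2: b21 b22 a3 b24 a5
  row 3: b31 a2 a3 a4 b35
  row 4: b41 a2 a3 a4 a5
Rows 1 and 2 agree on P3, P5; apply P3, P5→P1, P2 and equate their P1, P2 entries.
Rows 1 and 4 agree on P3, P5; apply P3, P5→P1, P2 and equate their P1, P2 entries.
Rows 1 and 2 agree on P1, P5; apply P1, P5→P4 and equate their P4 entries.
Row 1 is now all distinguished symbols — the join is lossless.

Yes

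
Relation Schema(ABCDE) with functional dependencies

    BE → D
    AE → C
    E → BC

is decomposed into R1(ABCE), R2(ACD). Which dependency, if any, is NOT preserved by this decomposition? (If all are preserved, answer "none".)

BE → D

Check BE → D: no single fragment contains all of {BDE}, and the restricted closure of {BE} across the fragments never reaches {D}.
AE → C is preserved.
E → BC is preserved.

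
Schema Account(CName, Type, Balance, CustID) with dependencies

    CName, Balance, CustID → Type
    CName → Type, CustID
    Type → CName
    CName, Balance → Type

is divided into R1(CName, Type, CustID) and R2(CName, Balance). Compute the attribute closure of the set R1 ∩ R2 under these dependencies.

R1 ∩ R2 = {CName}.
CName → Type, CustID applies, adding Type, CustID
Closure: {CName, Type, CustID}.

CName, Type, CustID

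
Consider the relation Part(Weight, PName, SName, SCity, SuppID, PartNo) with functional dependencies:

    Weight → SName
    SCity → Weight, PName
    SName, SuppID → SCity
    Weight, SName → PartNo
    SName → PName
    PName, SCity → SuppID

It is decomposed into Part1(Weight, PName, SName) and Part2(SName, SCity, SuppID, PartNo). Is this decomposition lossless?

Common attributes: Part1 ∩ Part2 = {SName}.
Closure of {SName}: SName → PName applies, adding PName. So (SName)⁺ = {PName, SName}.
The closure contains neither all of Part1 = {Weight, PName, SName} nor all of Part2 = {SName, SCity, SuppID, PartNo}, so the common attributes are not a superkey of either fragment. The join is lossy.

No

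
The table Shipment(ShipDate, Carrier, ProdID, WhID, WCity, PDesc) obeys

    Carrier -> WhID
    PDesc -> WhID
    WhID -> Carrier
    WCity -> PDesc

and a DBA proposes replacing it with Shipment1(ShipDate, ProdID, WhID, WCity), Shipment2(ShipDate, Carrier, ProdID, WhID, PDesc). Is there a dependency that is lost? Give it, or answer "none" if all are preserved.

Check WCity → PDesc: no single fragment contains all of {WCity, PDesc}, and the restricted closure of {WCity} across the fragments never reaches {PDesc}.
Carrier → WhID is preserved.
PDesc → WhID is preserved.
WhID → Carrier is preserved.

WCity -> PDesc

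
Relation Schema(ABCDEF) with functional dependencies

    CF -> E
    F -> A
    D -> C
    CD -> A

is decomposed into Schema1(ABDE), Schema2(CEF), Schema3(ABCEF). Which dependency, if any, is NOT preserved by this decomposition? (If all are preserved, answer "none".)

Check D → C: no single fragment contains all of {CD}, and the restricted closure of {D} across the fragments never reaches {C}.
CF → E is preserved.
F → A is preserved.
CD → A is preserved.

D -> C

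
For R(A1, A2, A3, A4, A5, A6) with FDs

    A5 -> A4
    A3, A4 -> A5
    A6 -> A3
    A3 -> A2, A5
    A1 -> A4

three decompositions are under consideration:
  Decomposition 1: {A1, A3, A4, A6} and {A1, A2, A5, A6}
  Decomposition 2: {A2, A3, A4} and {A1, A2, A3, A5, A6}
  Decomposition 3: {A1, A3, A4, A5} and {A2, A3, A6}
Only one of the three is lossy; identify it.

Decomposition 3

Decomposition 1: common = {A1, A6}, closure = {A1, A2, A3, A4, A5, A6} → lossless.
Decomposition 2: common = {A2, A3}, closure = {A2, A3, A4, A5} → lossless.
Decomposition 3: common = {A3}, closure = {A2, A3, A4, A5} → lossy.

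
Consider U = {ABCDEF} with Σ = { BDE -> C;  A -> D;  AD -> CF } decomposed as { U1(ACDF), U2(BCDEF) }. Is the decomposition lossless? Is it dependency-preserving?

Lossless test: (CDF)⁺ = {CDF}, which is a superkey of neither fragment — lossy.
Dependency preservation: every FD's attributes lie within a single fragment, so each can be enforced locally — preserved.

lossy but dependency-preserving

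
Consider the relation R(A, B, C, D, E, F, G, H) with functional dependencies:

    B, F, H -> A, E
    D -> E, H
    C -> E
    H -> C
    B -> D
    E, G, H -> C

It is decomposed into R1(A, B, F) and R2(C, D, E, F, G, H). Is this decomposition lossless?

Common attributes: R1 ∩ R2 = {F}.
No dependency enlarges {F}, so (F)⁺ = {F}.
The closure contains neither all of R1 = {A, B, F} nor all of R2 = {C, D, E, F, G, H}, so the common attributes are not a superkey of either fragment. The join is lossy.

No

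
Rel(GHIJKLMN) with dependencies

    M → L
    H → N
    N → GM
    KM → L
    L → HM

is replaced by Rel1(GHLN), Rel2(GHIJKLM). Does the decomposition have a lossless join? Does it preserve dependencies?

Lossless test: (GHL)⁺ = {GHLMN}, which contains all of one fragment — lossless.
Dependency preservation: N → GM is not contained in any single fragment, but the restricted closure of its left-hand side across the fragments still reaches the right-hand side; the remaining FDs each lie inside some fragment. All dependencies are preserved.

lossless and dependency-preserving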